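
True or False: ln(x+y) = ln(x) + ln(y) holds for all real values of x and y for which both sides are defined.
False.

Claim: ln(x+y) = ln(x) + ln(y).
Test a specific point where both sides are defined: x = 2, y = 3/2.
LHS = ln(x+y) ≈ 1.2528
RHS = ln(x) + ln(y) ≈ 1.0986
Since 1.2528 ≠ 1.0986, the equation fails at this point, so it cannot hold for all real values of x and y for which both sides are defined.
ln(x) + ln(y) = ln(xy), not ln(x+y).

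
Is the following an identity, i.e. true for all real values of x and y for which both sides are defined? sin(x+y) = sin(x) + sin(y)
No, this is NOT an identity.

Claim: sin(x+y) = sin(x) + sin(y).
Test a specific point where both sides are defined: x = -π/6, y = -π/2.
LHS = sin(x+y) ≈ -0.8660
RHS = sin(x) + sin(y) ≈ -1.5000
Since -0.8660 ≠ -1.5000, the equation fails at this point, so it cannot hold for all real values of x and y for which both sides are defined.
The correct expansion is sin(x+y) = sin(x)cos(y) + cos(x)sin(y); sine is not additive.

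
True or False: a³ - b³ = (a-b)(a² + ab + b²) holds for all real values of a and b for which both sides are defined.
True.

Claim: a³ - b³ = (a-b)(a² + ab + b²).
Reasoning: Expand the right side: (a-b)(a² + ab + b²) = a³ + a²b + ab² - a²b - ab² - b³ = a³ - b³ (the middle terms cancel in pairs).
So the two sides agree for all real values of a and b for which both sides are defined.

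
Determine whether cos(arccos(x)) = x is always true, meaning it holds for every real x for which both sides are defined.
Claim: cos(arccos(x)) = x.
Reasoning: For -1 ≤ x ≤ 1 (where arccos is defined), arccos(x) is by definition an angle whose cosine equals x. Taking the cosine of that angle returns x. (Note the other order, arccos(cos x) = x, is NOT an identity.)
So the two sides agree for every real x for which both sides are defined.

Conclusion: Yes, this is an identity.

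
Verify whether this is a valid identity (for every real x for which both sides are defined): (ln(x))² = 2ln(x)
No, this is NOT an identity.

Claim: (ln(x))² = 2ln(x).
Test a specific point where both sides are defined: x = 3/2.
LHS = (ln(x))² ≈ 0.1644
RHS = 2ln(x) ≈ 0.8109
Since 0.1644 ≠ 0.8109, the equation fails at this point, so it cannot hold for every real x for which both sides are defined.
2ln(x) equals ln(x²), which is not the same as (ln x)².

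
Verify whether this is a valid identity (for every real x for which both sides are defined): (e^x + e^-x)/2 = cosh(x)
Yes, this is an identity.

Claim: (e^x + e^-x)/2 = cosh(x).
Reasoning: This is exactly the definition of the hyperbolic cosine: cosh(x) := (e^x + e^-x)/2.
So the two sides agree for every real x for which both sides are defined.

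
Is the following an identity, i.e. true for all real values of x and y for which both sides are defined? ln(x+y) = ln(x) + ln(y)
Claim: ln(x+y) = ln(x) + ln(y).
Test a specific point where both sides are defined: x = 2, y = 1.
LHS = ln(x+y) ≈ 1.0986
RHS = ln(x) + ln(y) ≈ 0.6931
Since 1.0986 ≠ 0.6931, the equation fails at this point, so it cannot hold for all real values of x and y for which both sides are defined.
ln(x) + ln(y) = ln(xy), not ln(x+y).

Conclusion: No, this is NOT an identity.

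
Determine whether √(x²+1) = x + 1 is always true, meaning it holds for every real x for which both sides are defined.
No, this is NOT an identity.

Claim: √(x²+1) = x + 1.
Test a specific point where both sides are defined: x = -3.
LHS = √(x²+1) ≈ 3.1623
RHS = x + 1 ≈ -2.0000
Since 3.1623 ≠ -2.0000, the equation fails at this point, so it cannot hold for every real x for which both sides are defined.
(x+1)² = x² + 2x + 1 ≠ x² + 1 unless x = 0.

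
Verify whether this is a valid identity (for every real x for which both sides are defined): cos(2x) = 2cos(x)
No, this is NOT an identity.

Claim: cos(2x) = 2cos(x).
Test a specific point where both sides are defined: x = π/6.
LHS = cos(2x) ≈ 0.5000
RHS = 2cos(x) ≈ 1.7321
Since 0.5000 ≠ 1.7321, the equation fails at this point, so it cannot hold for every real x for which both sides are defined.
The correct double-angle formula is cos(2x) = cos²x - sin²x.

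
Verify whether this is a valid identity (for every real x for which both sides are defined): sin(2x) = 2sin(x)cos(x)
Yes, this is an identity.

Claim: sin(2x) = 2sin(x)cos(x).
Reasoning: Put y = x in the addition formula sin(x+y) = sin(x)cos(y) + cos(x)sin(y): sin(2x) = sin(x)cos(x) + cos(x)sin(x) = 2sin(x)cos(x).
So the two sides agree for every real x for which both sides are defined.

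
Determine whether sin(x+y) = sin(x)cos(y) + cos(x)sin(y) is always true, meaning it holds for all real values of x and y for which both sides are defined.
Claim: sin(x+y) = sin(x)cos(y) + cos(x)sin(y).
Reasoning: By Euler's formula e^(i(x+y)) = e^(ix)·e^(iy) = (cos x + i·sin x)(cos y + i·sin y). The imaginary part of the left side is sin(x+y); the imaginary part of the product is sin(x)cos(y) + cos(x)sin(y).
So the two sides agree for all real values of x and y for which both sides are defined.

Conclusion: Yes, this is an identity.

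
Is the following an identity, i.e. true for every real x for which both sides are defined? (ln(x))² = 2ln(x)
No, this is NOT an identity.

Claim: (ln(x))² = 2ln(x).
Test a specific point where both sides are defined: x = 3/2.
LHS = (ln(x))² ≈ 0.1644
RHS = 2ln(x) ≈ 0.8109
Since 0.1644 ≠ 0.8109, the equation fails at this point, so it cannot hold for every real x for which both sides are defined.
2ln(x) equals ln(x²), which is not the same as (ln x)².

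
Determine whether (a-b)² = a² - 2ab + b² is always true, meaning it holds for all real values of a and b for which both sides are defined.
Yes, this is an identity.

Claim: (a-b)² = a² - 2ab + b².
Reasoning: Expand: (a-b)² = (a-b)(a-b) = a·a - a·b - b·a + b·b = a² - 2ab + b².
So the two sides agree for all real values of a and b for which both sides are defined.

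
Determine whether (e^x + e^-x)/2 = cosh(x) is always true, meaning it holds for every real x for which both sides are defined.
Yes, this is an identity.

Claim: (e^x + e^-x)/2 = cosh(x).
Reasoning: This is exactly the definition of the hyperbolic cosine: cosh(x) := (e^x + e^-x)/2.
So the two sides agree for every real x for which both sides are defined.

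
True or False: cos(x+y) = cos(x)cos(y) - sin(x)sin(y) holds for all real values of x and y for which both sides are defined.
True.

Claim: cos(x+y) = cos(x)cos(y) - sin(x)sin(y).
Reasoning: By Euler's formula e^(i(x+y)) = e^(ix)·e^(iy) = (cos x + i·sin x)(cos y + i·sin y). The real part of the left side is cos(x+y); the real part of the product is cos(x)cos(y) - sin(x)sin(y) (since i·i = -1).
So the two sides agree for all real values of x and y for which both sides are defined.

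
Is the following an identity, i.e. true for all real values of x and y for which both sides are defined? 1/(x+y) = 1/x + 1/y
No, this is NOT an identity.

Claim: 1/(x+y) = 1/x + 1/y.
Test a specific point where both sides are defined: x = -2, y = 3.
LHS = 1/(x+y) ≈ 1.0000
RHS = 1/x + 1/y ≈ -0.1667
Since 1.0000 ≠ -0.1667, the equation fails at this point, so it cannot hold for all real values of x and y for which both sides are defined.
1/x + 1/y = (x+y)/(xy), which is not 1/(x+y).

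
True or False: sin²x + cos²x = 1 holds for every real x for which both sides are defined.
Claim: sin²x + cos²x = 1.
Reasoning: The point (cos x, sin x) lies on the unit circle X² + Y² = 1, so cos²x + sin²x = 1 for every real x.
So the two sides agree for every real x for which both sides are defined.

Conclusion: True.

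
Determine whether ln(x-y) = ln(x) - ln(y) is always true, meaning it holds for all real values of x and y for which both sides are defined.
No, this is NOT an identity.

Claim: ln(x-y) = ln(x) - ln(y).
Test a specific point where both sides are defined: x = 4, y = 3.
LHS = ln(x-y) ≈ 0.0000
RHS = ln(x) - ln(y) ≈ 0.2877
Since 0.0000 ≠ 0.2877, the equation fails at this point, so it cannot hold for all real values of x and y for which both sides are defined.
ln(x) - ln(y) = ln(x/y), not ln(x-y).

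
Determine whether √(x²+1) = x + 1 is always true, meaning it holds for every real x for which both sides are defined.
Claim: √(x²+1) = x + 1.
Test a specific point where both sides are defined: x = 3.
LHS = √(x²+1) ≈ 3.1623
RHS = x + 1 ≈ 4.0000
Since 3.1623 ≠ 4.0000, the equation fails at this point, so it cannot hold for every real x for which both sides are defined.
(x+1)² = x² + 2x + 1 ≠ x² + 1 unless x = 0.

Conclusion: No, this is NOT an identity.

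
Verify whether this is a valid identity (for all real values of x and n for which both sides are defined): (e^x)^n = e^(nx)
Claim: (e^x)^n = e^(nx).
Reasoning: e^x is a positive real number, and for a positive base B and real exponent n, B^n = e^(n·ln B). With B = e^x, ln B = x, so (e^x)^n = e^(n·x).
So the two sides agree for all real values of x and n for which both sides are defined.

Conclusion: Yes, this is an identity.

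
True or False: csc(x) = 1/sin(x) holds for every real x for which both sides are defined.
True.

Claim: csc(x) = 1/sin(x).
Reasoning: csc(x) is by definition the reciprocal of sin(x), wherever sin(x) ≠ 0.
So the two sides agree for every real x for which both sides are defined.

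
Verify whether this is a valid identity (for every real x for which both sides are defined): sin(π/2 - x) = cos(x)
Claim: sin(π/2 - x) = cos(x).
Reasoning: Use sin(u - v) = sin(u)cos(v) - cos(u)sin(v) with u = π/2, v = x: sin(π/2)cos(x) - cos(π/2)sin(x) = 1·cos(x) - 0·sin(x) = cos(x).
So the two sides agree for every real x for which both sides are defined.

Conclusion: Yes, this is an identity.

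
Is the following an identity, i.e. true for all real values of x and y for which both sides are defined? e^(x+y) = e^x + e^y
Claim: e^(x+y) = e^x + e^y.
Test a specific point where both sides are defined: x = 1, y = 4.
LHS = e^(x+y) ≈ 148.4132
RHS = e^x + e^y ≈ 57.3164
Since 148.4132 ≠ 57.3164, the equation fails at this point, so it cannot hold for all real values of x and y for which both sides are defined.
The correct rule is e^(x+y) = e^x · e^y (a product, not a sum).

Conclusion: No, this is NOT an identity.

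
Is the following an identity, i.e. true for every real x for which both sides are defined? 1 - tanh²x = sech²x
Claim: 1 - tanh²x = sech²x.
Reasoning: Divide cosh²x - sinh²x = 1 through by cosh²x (never zero): 1 - tanh²x = 1/cosh²x = sech²x.
So the two sides agree for every real x for which both sides are defined.

Conclusion: Yes, this is an identity.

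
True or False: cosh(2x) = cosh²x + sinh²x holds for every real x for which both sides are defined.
True.

Claim: cosh(2x) = cosh²x + sinh²x.
Reasoning: cosh²x = (e^(2x) + 2 + e^(-2x))/4 and sinh²x = (e^(2x) - 2 + e^(-2x))/4. Adding gives (2e^(2x) + 2e^(-2x))/4 = (e^(2x) + e^(-2x))/2 = cosh(2x).
So the two sides agree for every real x for which both sides are defined.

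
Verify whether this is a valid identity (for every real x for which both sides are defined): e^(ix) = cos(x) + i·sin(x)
Claim: e^(ix) = cos(x) + i·sin(x).
Reasoning: Euler's formula. Expand e^(ix) = Σ (ix)^k / k!. Since i² = -1, the even-k terms are Σ (-1)^m x^(2m)/(2m)! = cos(x) and the odd-k terms are i · Σ (-1)^m x^(2m+1)/(2m+1)! = i·sin(x).
So the two sides agree for every real x for which both sides are defined.

Conclusion: Yes, this is an identity.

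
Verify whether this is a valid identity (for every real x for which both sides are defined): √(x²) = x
Claim: √(x²) = x.
Test a specific point where both sides are defined: x = -3.
LHS = √(x²) ≈ 3.0000
RHS = x ≈ -3.0000
Since 3.0000 ≠ -3.0000, the equation fails at this point, so it cannot hold for every real x for which both sides are defined.
√(x²) = |x|, which differs from x whenever x < 0 (both sides are defined for every real x).

Conclusion: No, this is NOT an identity.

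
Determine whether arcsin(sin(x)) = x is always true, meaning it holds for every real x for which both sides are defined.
No, this is NOT an identity.

Claim: arcsin(sin(x)) = x.
Test a specific point where both sides are defined: x = π.
LHS = arcsin(sin(x)) ≈ 0.0000
RHS = x ≈ 3.1416
Since 0.0000 ≠ 3.1416, the equation fails at this point, so it cannot hold for every real x for which both sides are defined.
arcsin only returns values in [-π/2, π/2], so arcsin(sin(x)) = x holds only for x in that interval, not for all real x.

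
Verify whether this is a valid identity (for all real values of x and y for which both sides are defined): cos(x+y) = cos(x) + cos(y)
No, this is NOT an identity.

Claim: cos(x+y) = cos(x) + cos(y).
Test a specific point where both sides are defined: x = π/6, y = π/6.
LHS = cos(x+y) ≈ 0.5000
RHS = cos(x) + cos(y) ≈ 1.7321
Since 0.5000 ≠ 1.7321, the equation fails at this point, so it cannot hold for all real values of x and y for which both sides are defined.
The correct expansion is cos(x+y) = cos(x)cos(y) - sin(x)sin(y); cosine is not additive.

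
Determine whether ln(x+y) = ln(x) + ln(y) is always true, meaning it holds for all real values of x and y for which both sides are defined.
No, this is NOT an identity.

Claim: ln(x+y) = ln(x) + ln(y).
Test a specific point where both sides are defined: x = 1, y = 4.
LHS = ln(x+y) ≈ 1.6094
RHS = ln(x) + ln(y) ≈ 1.3863
Since 1.6094 ≠ 1.3863, the equation fails at this point, so it cannot hold for all real values of x and y for which both sides are defined.
ln(x) + ln(y) = ln(xy), not ln(x+y).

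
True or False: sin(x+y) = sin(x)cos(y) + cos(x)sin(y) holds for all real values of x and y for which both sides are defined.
Claim: sin(x+y) = sin(x)cos(y) + cos(x)sin(y).
Reasoning: By Euler's formula e^(i(x+y)) = e^(ix)·e^(iy) = (cos x + i·sin x)(cos y + i·sin y). The imaginary part of the left side is sin(x+y); the imaginary part of the product is sin(x)cos(y) + cos(x)sin(y).
So the two sides agree for all real values of x and y for which both sides are defined.

Conclusion: True.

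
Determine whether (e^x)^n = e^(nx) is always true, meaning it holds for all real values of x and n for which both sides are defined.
Claim: (e^x)^n = e^(nx).
Reasoning: e^x is a positive real number, and for a positive base B and real exponent n, B^n = e^(n·ln B). With B = e^x, ln B = x, so (e^x)^n = e^(n·x).
So the two sides agree for all real values of x and n for which both sides are defined.

Conclusion: Yes, this is an identity.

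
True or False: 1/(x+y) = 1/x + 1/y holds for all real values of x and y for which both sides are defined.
Claim: 1/(x+y) = 1/x + 1/y.
Test a specific point where both sides are defined: x = -2, y = 5.
LHS = 1/(x+y) ≈ 0.3333
RHS = 1/x + 1/y ≈ -0.3000
Since 0.3333 ≠ -0.3000, the equation fails at this point, so it cannot hold for all real values of x and y for which both sides are defined.
1/x + 1/y = (x+y)/(xy), which is not 1/(x+y).

Conclusion: False.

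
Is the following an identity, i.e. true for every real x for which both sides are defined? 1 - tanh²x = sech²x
Yes, this is an identity.

Claim: 1 - tanh²x = sech²x.
Reasoning: Divide cosh²x - sinh²x = 1 through by cosh²x (never zero): 1 - tanh²x = 1/cosh²x = sech²x.
So the two sides agree for every real x for which both sides are defined.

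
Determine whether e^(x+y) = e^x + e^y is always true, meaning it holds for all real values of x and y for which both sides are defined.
No, this is NOT an identity.

Claim: e^(x+y) = e^x + e^y.
Test a specific point where both sides are defined: x = -3, y = -1.
LHS = e^(x+y) ≈ 0.0183
RHS = e^x + e^y ≈ 0.4177
Since 0.0183 ≠ 0.4177, the equation fails at this point, so it cannot hold for all real values of x and y for which both sides are defined.
The correct rule is e^(x+y) = e^x · e^y (a product, not a sum).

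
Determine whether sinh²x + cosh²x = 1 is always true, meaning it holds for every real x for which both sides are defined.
Claim: sinh²x + cosh²x = 1.
Test a specific point where both sides are defined: x = -1.
LHS = sinh²x + cosh²x ≈ 3.7622
RHS = 1 ≈ 1.0000
Since 3.7622 ≠ 1.0000, the equation fails at this point, so it cannot hold for every real x for which both sides are defined.
The correct hyperbolic identity is cosh²x - sinh²x = 1 (a difference); the sum sinh²x + cosh²x equals cosh(2x).

Conclusion: No, this is NOT an identity.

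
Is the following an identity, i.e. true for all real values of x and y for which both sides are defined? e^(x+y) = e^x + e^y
Claim: e^(x+y) = e^x + e^y.
Test a specific point where both sides are defined: x = -3, y = 2.
LHS = e^(x+y) ≈ 0.3679
RHS = e^x + e^y ≈ 7.4388
Since 0.3679 ≠ 7.4388, the equation fails at this point, so it cannot hold for all real values of x and y for which both sides are defined.
The correct rule is e^(x+y) = e^x · e^y (a product, not a sum).

Conclusion: No, this is NOT an identity.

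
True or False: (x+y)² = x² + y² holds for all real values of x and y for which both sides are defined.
Claim: (x+y)² = x² + y².
Test a specific point where both sides are defined: x = -1, y = 3.
LHS = (x+y)² ≈ 4.0000
RHS = x² + y² ≈ 10.0000
Since 4.0000 ≠ 10.0000, the equation fails at this point, so it cannot hold for all real values of x and y for which both sides are defined.
The correct expansion is (x+y)² = x² + 2xy + y²; the cross term 2xy is missing.

Conclusion: False.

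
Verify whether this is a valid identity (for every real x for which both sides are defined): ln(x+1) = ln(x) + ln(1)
No, this is NOT an identity.

Claim: ln(x+1) = ln(x) + ln(1).
Test a specific point where both sides are defined: x = 1/2.
LHS = ln(x+1) ≈ 0.4055
RHS = ln(x) + ln(1) ≈ -0.6931
Since 0.4055 ≠ -0.6931, the equation fails at this point, so it cannot hold for every real x for which both sides are defined.
ln(1) = 0, so the right side is just ln(x), which differs from ln(x+1).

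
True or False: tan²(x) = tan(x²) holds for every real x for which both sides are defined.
False.

Claim: tan²(x) = tan(x²).
Test a specific point where both sides are defined: x = 2π/3.
LHS = tan²(x) ≈ 3.0000
RHS = tan(x²) ≈ 2.9590
Since 3.0000 ≠ 2.9590, the equation fails at this point, so it cannot hold for every real x for which both sides are defined.
tan²(x) means (tan x)², squaring the output; tan(x²) squares the input. These are different functions.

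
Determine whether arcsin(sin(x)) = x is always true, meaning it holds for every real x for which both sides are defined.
No, this is NOT an identity.

Claim: arcsin(sin(x)) = x.
Test a specific point where both sides are defined: x = π.
LHS = arcsin(sin(x)) ≈ 0.0000
RHS = x ≈ 3.1416
Since 0.0000 ≠ 3.1416, the equation fails at this point, so it cannot hold for every real x for which both sides are defined.
arcsin only returns values in [-π/2, π/2], so arcsin(sin(x)) = x holds only for x in that interval, not for all real x.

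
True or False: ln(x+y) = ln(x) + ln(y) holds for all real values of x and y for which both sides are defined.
Claim: ln(x+y) = ln(x) + ln(y).
Test a specific point where both sides are defined: x = 3, y = 2.
LHS = ln(x+y) ≈ 1.6094
RHS = ln(x) + ln(y) ≈ 1.7918
Since 1.6094 ≠ 1.7918, the equation fails at this point, so it cannot hold for all real values of x and y for which both sides are defined.
ln(x) + ln(y) = ln(xy), not ln(x+y).

Conclusion: False.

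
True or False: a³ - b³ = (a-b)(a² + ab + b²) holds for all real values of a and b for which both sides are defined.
Claim: a³ - b³ = (a-b)(a² + ab + b²).
Reasoning: Expand the right side: (a-b)(a² + ab + b²) = a³ + a²b + ab² - a²b - ab² - b³ = a³ - b³ (the middle terms cancel in pairs).
So the two sides agree for all real values of a and b for which both sides are defined.

Conclusion: True.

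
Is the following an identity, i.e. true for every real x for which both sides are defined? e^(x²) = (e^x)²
Claim: e^(x²) = (e^x)².
Test a specific point where both sides are defined: x = 3.
LHS = e^(x²) ≈ 8103.0839
RHS = (e^x)² ≈ 403.4288
Since 8103.0839 ≠ 403.4288, the equation fails at this point, so it cannot hold for every real x for which both sides are defined.
(e^x)² = e^(2x), and 2x ≠ x² in general.

Conclusion: No, this is NOT an identity.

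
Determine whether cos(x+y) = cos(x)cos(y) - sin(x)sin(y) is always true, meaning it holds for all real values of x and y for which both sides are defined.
Yes, this is an identity.

Claim: cos(x+y) = cos(x)cos(y) - sin(x)sin(y).
Reasoning: By Euler's formula e^(i(x+y)) = e^(ix)·e^(iy) = (cos x + i·sin x)(cos y + i·sin y). The real part of the left side is cos(x+y); the real part of the product is cos(x)cos(y) - sin(x)sin(y) (since i·i = -1).
So the two sides agree for all real values of x and y for which both sides are defined.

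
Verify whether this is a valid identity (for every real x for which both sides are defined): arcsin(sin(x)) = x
Claim: arcsin(sin(x)) = x.
Test a specific point where both sides are defined: x = π.
LHS = arcsin(sin(x)) ≈ 0.0000
RHS = x ≈ 3.1416
Since 0.0000 ≠ 3.1416, the equation fails at this point, so it cannot hold for every real x for which both sides are defined.
arcsin only returns values in [-π/2, π/2], so arcsin(sin(x)) = x holds only for x in that interval, not for all real x.

Conclusion: No, this is NOT an identity.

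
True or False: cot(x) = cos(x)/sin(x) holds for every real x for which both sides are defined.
True.

Claim: cot(x) = cos(x)/sin(x).
Reasoning: cot(x) is defined as 1/tan(x) = 1/(sin(x)/cos(x)) = cos(x)/sin(x), wherever sin(x) ≠ 0.
So the two sides agree for every real x for which both sides are defined.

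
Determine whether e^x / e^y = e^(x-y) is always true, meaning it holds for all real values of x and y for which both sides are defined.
Yes, this is an identity.

Claim: e^x / e^y = e^(x-y).
Reasoning: 1/e^y = e^(-y), so e^x / e^y = e^x · e^(-y) = e^(x + (-y)) = e^(x-y) by the product rule for exponents.
So the two sides agree for all real values of x and y for which both sides are defined.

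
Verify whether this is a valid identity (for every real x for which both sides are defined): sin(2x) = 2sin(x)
No, this is NOT an identity.

Claim: sin(2x) = 2sin(x).
Test a specific point where both sides are defined: x = π/3.
LHS = sin(2x) ≈ 0.8660
RHS = 2sin(x) ≈ 1.7321
Since 0.8660 ≠ 1.7321, the equation fails at this point, so it cannot hold for every real x for which both sides are defined.
The correct double-angle formula is sin(2x) = 2sin(x)cos(x).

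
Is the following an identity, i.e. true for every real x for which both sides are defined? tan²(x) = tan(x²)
Claim: tan²(x) = tan(x²).
Test a specific point where both sides are defined: x = -π/3.
LHS = tan²(x) ≈ 3.0000
RHS = tan(x²) ≈ 1.9485
Since 3.0000 ≠ 1.9485, the equation fails at this point, so it cannot hold for every real x for which both sides are defined.
tan²(x) means (tan x)², squaring the output; tan(x²) squares the input. These are different functions.

Conclusion: No, this is NOT an identity.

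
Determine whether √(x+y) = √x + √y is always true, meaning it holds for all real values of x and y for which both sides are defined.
Claim: √(x+y) = √x + √y.
Test a specific point where both sides are defined: x = 5, y = 1.
LHS = √(x+y) ≈ 2.4495
RHS = √x + √y ≈ 3.2361
Since 2.4495 ≠ 3.2361, the equation fails at this point, so it cannot hold for all real values of x and y for which both sides are defined.
Squaring the right side gives x + 2√(xy) + y, not x + y.

Conclusion: No, this is NOT an identity.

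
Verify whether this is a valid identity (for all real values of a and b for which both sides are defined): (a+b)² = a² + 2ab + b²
Claim: (a+b)² = a² + 2ab + b².
Reasoning: Expand: (a+b)² = (a+b)(a+b) = a·a + a·b + b·a + b·b = a² + 2ab + b².
So the two sides agree for all real values of a and b for which both sides are defined.

Conclusion: Yes, this is an identity.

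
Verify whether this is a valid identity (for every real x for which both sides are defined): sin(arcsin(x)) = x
Yes, this is an identity.

Claim: sin(arcsin(x)) = x.
Reasoning: For -1 ≤ x ≤ 1 (where arcsin is defined), arcsin(x) is by definition an angle whose sine equals x. Taking the sine of that angle returns x. (Note the other order, arcsin(sin x) = x, is NOT an identity.)
So the two sides agree for every real x for which both sides are defined.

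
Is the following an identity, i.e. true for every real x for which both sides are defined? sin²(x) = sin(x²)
Claim: sin²(x) = sin(x²).
Test a specific point where both sides are defined: x = π/4.
LHS = sin²(x) ≈ 0.5000
RHS = sin(x²) ≈ 0.5785
Since 0.5000 ≠ 0.5785, the equation fails at this point, so it cannot hold for every real x for which both sides are defined.
sin²(x) means (sin x)², squaring the output; sin(x²) squares the input. These are different functions.

Conclusion: No, this is NOT an identity.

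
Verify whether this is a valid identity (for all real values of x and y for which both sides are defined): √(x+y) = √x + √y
No, this is NOT an identity.

Claim: √(x+y) = √x + √y.
Test a specific point where both sides are defined: x = 3, y = 1.
LHS = √(x+y) ≈ 2.0000
RHS = √x + √y ≈ 2.7321
Since 2.0000 ≠ 2.7321, the equation fails at this point, so it cannot hold for all real values of x and y for which both sides are defined.
Squaring the right side gives x + 2√(xy) + y, not x + y.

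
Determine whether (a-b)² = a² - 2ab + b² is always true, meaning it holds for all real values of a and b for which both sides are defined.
Claim: (a-b)² = a² - 2ab + b².
Reasoning: Expand: (a-b)² = (a-b)(a-b) = a·a - a·b - b·a + b·b = a² - 2ab + b².
So the two sides agree for all real values of a and b for which both sides are defined.

Conclusion: Yes, this is an identity.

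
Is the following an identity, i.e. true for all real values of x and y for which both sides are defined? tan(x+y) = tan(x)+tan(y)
Claim: tan(x+y) = tan(x)+tan(y).
Test a specific point where both sides are defined: x = 3π/4, y = π/6.
LHS = tan(x+y) ≈ -0.2679
RHS = tan(x)+tan(y) ≈ -0.4226
Since -0.2679 ≠ -0.4226, the equation fails at this point, so it cannot hold for all real values of x and y for which both sides are defined.
The correct formula is tan(x+y) = (tan(x) + tan(y))/(1 - tan(x)tan(y)).

Conclusion: No, this is NOT an identity.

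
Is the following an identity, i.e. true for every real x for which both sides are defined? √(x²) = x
Claim: √(x²) = x.
Test a specific point where both sides are defined: x = -2.
LHS = √(x²) ≈ 2.0000
RHS = x ≈ -2.0000
Since 2.0000 ≠ -2.0000, the equation fails at this point, so it cannot hold for every real x for which both sides are defined.
√(x²) = |x|, which differs from x whenever x < 0 (both sides are defined for every real x).

Conclusion: No, this is NOT an identity.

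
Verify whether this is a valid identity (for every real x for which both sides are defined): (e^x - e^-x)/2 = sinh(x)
Yes, this is an identity.

Claim: (e^x - e^-x)/2 = sinh(x).
Reasoning: This is exactly the definition of the hyperbolic sine: sinh(x) := (e^x - e^-x)/2.
So the two sides agree for every real x for which both sides are defined.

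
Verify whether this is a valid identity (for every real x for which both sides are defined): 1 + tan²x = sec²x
Yes, this is an identity.

Claim: 1 + tan²x = sec²x.
Reasoning: Start from sin²x + cos²x = 1 and divide every term by cos²x (allowed wherever tan x and sec x are defined): tan²x + 1 = 1/cos²x = sec²x.
So the two sides agree for every real x for which both sides are defined.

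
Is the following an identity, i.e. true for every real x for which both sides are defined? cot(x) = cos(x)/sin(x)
Yes, this is an identity.

Claim: cot(x) = cos(x)/sin(x).
Reasoning: cot(x) is defined as 1/tan(x) = 1/(sin(x)/cos(x)) = cos(x)/sin(x), wherever sin(x) ≠ 0.
So the two sides agree for every real x for which both sides are defined.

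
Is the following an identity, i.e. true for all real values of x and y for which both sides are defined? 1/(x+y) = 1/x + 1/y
No, this is NOT an identity.

Claim: 1/(x+y) = 1/x + 1/y.
Test a specific point where both sides are defined: x = -2, y = 1.
LHS = 1/(x+y) ≈ -1.0000
RHS = 1/x + 1/y ≈ 0.5000
Since -1.0000 ≠ 0.5000, the equation fails at this point, so it cannot hold for all real values of x and y for which both sides are defined.
1/x + 1/y = (x+y)/(xy), which is not 1/(x+y).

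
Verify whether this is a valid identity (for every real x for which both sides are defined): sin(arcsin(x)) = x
Claim: sin(arcsin(x)) = x.
Reasoning: For -1 ≤ x ≤ 1 (where arcsin is defined), arcsin(x) is by definition an angle whose sine equals x. Taking the sine of that angle returns x. (Note the other order, arcsin(sin x) = x, is NOT an identity.)
So the two sides agree for every real x for which both sides are defined.

Conclusion: Yes, this is an identity.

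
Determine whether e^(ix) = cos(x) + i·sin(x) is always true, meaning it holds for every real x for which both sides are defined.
Claim: e^(ix) = cos(x) + i·sin(x).
Reasoning: Euler's formula. Expand e^(ix) = Σ (ix)^k / k!. Since i² = -1, the even-k terms are Σ (-1)^m x^(2m)/(2m)! = cos(x) and the odd-k terms are i · Σ (-1)^m x^(2m+1)/(2m+1)! = i·sin(x).
So the two sides agree for every real x for which both sides are defined.

Conclusion: Yes, this is an identity.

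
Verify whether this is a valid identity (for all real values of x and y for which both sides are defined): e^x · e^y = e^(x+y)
Yes, this is an identity.

Claim: e^x · e^y = e^(x+y).
Reasoning: This is the law of exponents for a common base: multiplying powers adds exponents. E.g. from the series, (Σ x^j/j!)(Σ y^k/k!) = Σ_m (Σ_{j+k=m} x^j y^k/(j!k!)) = Σ_m (x+y)^m/m! by the binomial theorem.
So the two sides agree for all real values of x and y for which both sides are defined.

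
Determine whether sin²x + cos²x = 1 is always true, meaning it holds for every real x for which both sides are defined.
Claim: sin²x + cos²x = 1.
Reasoning: The point (cos x, sin x) lies on the unit circle X² + Y² = 1, so cos²x + sin²x = 1 for every real x.
So the two sides agree for every real x for which both sides are defined.

Conclusion: Yes, this is an identity.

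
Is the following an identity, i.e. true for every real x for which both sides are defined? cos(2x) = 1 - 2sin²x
Yes, this is an identity.

Claim: cos(2x) = 1 - 2sin²x.
Reasoning: cos(2x) = cos²x - sin²x. Replace cos²x by 1 - sin²x: (1 - sin²x) - sin²x = 1 - 2sin²x.
So the two sides agree for every real x for which both sides are defined.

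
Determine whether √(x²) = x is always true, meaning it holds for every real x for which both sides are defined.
No, this is NOT an identity.

Claim: √(x²) = x.
Test a specific point where both sides are defined: x = -2.
LHS = √(x²) ≈ 2.0000
RHS = x ≈ -2.0000
Since 2.0000 ≠ -2.0000, the equation fails at this point, so it cannot hold for every real x for which both sides are defined.
√(x²) = |x|, which differs from x whenever x < 0 (both sides are defined for every real x).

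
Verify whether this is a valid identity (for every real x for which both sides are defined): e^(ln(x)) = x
Claim: e^(ln(x)) = x.
Reasoning: For x > 0, ln(x) is by definition the exponent p such that e^p = x. Raising e to that exponent therefore returns x: e^(ln x) = x.
So the two sides agree for every real x for which both sides are defined.

Conclusion: Yes, this is an identity.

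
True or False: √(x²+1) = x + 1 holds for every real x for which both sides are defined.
Claim: √(x²+1) = x + 1.
Test a specific point where both sides are defined: x = 4.
LHS = √(x²+1) ≈ 4.1231
RHS = x + 1 ≈ 5.0000
Since 4.1231 ≠ 5.0000, the equation fails at this point, so it cannot hold for every real x for which both sides are defined.
(x+1)² = x² + 2x + 1 ≠ x² + 1 unless x = 0.

Conclusion: False.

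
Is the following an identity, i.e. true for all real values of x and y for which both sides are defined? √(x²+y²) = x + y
Claim: √(x²+y²) = x + y.
Test a specific point where both sides are defined: x = -1, y = 2.
LHS = √(x²+y²) ≈ 2.2361
RHS = x + y ≈ 1.0000
Since 2.2361 ≠ 1.0000, the equation fails at this point, so it cannot hold for all real values of x and y for which both sides are defined.
(x+y)² = x² + 2xy + y², not x² + y², so the square root does not split this way.

Conclusion: No, this is NOT an identity.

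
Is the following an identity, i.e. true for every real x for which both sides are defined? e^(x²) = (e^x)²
Claim: e^(x²) = (e^x)².
Test a specific point where both sides are defined: x = -1.
LHS = e^(x²) ≈ 2.7183
RHS = (e^x)² ≈ 0.1353
Since 2.7183 ≠ 0.1353, the equation fails at this point, so it cannot hold for every real x for which both sides are defined.
(e^x)² = e^(2x), and 2x ≠ x² in general.

Conclusion: No, this is NOT an identity.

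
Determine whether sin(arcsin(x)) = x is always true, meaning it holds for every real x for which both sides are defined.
Claim: sin(arcsin(x)) = x.
Reasoning: For -1 ≤ x ≤ 1 (where arcsin is defined), arcsin(x) is by definition an angle whose sine equals x. Taking the sine of that angle returns x. (Note the other order, arcsin(sin x) = x, is NOT an identity.)
So the two sides agree for every real x for which both sides are defined.

Conclusion: Yes, this is an identity.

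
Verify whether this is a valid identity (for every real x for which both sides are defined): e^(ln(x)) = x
Yes, this is an identity.

Claim: e^(ln(x)) = x.
Reasoning: For x > 0, ln(x) is by definition the exponent p such that e^p = x. Raising e to that exponent therefore returns x: e^(ln x) = x.
So the two sides agree for every real x for which both sides are defined.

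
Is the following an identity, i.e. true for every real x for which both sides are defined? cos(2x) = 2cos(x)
No, this is NOT an identity.

Claim: cos(2x) = 2cos(x).
Test a specific point where both sides are defined: x = 3π/4.
LHS = cos(2x) ≈ 0.0000
RHS = 2cos(x) ≈ -1.4142
Since 0.0000 ≠ -1.4142, the equation fails at this point, so it cannot hold for every real x for which both sides are defined.
The correct double-angle formula is cos(2x) = cos²x - sin²x.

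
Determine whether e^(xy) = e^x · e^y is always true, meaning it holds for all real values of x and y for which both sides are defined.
No, this is NOT an identity.

Claim: e^(xy) = e^x · e^y.
Test a specific point where both sides are defined: x = -1, y = 2.
LHS = e^(xy) ≈ 0.1353
RHS = e^x · e^y ≈ 2.7183
Since 0.1353 ≠ 2.7183, the equation fails at this point, so it cannot hold for all real values of x and y for which both sides are defined.
e^x · e^y = e^(x+y), not e^(xy).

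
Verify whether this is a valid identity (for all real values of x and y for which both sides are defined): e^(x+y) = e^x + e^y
Claim: e^(x+y) = e^x + e^y.
Test a specific point where both sides are defined: x = -1, y = 5.
LHS = e^(x+y) ≈ 54.5982
RHS = e^x + e^y ≈ 148.7810
Since 54.5982 ≠ 148.7810, the equation fails at this point, so it cannot hold for all real values of x and y for which both sides are defined.
The correct rule is e^(x+y) = e^x · e^y (a product, not a sum).

Conclusion: No, this is NOT an identity.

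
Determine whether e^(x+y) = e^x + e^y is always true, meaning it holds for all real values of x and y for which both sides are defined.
Claim: e^(x+y) = e^x + e^y.
Test a specific point where both sides are defined: x = -2, y = 2.
LHS = e^(x+y) ≈ 1.0000
RHS = e^x + e^y ≈ 7.5244
Since 1.0000 ≠ 7.5244, the equation fails at this point, so it cannot hold for all real values of x and y for which both sides are defined.
The correct rule is e^(x+y) = e^x · e^y (a product, not a sum).

Conclusion: No, this is NOT an identity.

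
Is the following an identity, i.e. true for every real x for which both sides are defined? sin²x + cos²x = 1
Yes, this is an identity.

Claim: sin²x + cos²x = 1.
Reasoning: The point (cos x, sin x) lies on the unit circle X² + Y² = 1, so cos²x + sin²x = 1 for every real x.
So the two sides agree for every real x for which both sides are defined.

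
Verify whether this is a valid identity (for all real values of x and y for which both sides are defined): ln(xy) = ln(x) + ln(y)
Yes, this is an identity.

Claim: ln(xy) = ln(x) + ln(y).
Reasoning: Both sides are simultaneously defined only when x, y > 0. Write x = e^p, y = e^q (p = ln x, q = ln y). Then xy = e^p · e^q = e^(p+q), so ln(xy) = p + q = ln(x) + ln(y).
So the two sides agree for all real values of x and y for which both sides are defined.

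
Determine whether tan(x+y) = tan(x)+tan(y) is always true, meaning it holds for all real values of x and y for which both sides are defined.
Claim: tan(x+y) = tan(x)+tan(y).
Test a specific point where both sides are defined: x = π/6, y = π/6.
LHS = tan(x+y) ≈ 1.7321
RHS = tan(x)+tan(y) ≈ 1.1547
Since 1.7321 ≠ 1.1547, the equation fails at this point, so it cannot hold for all real values of x and y for which both sides are defined.
The correct formula is tan(x+y) = (tan(x) + tan(y))/(1 - tan(x)tan(y)).

Conclusion: No, this is NOT an identity.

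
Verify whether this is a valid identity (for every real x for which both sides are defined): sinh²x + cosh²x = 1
Claim: sinh²x + cosh²x = 1.
Test a specific point where both sides are defined: x = -3.
LHS = sinh²x + cosh²x ≈ 201.7156
RHS = 1 ≈ 1.0000
Since 201.7156 ≠ 1.0000, the equation fails at this point, so it cannot hold for every real x for which both sides are defined.
The correct hyperbolic identity is cosh²x - sinh²x = 1 (a difference); the sum sinh²x + cosh²x equals cosh(2x).

Conclusion: No, this is NOT an identity.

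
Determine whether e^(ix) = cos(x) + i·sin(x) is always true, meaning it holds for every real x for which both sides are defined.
Yes, this is an identity.

Claim: e^(ix) = cos(x) + i·sin(x).
Reasoning: Euler's formula. Expand e^(ix) = Σ (ix)^k / k!. Since i² = -1, the even-k terms are Σ (-1)^m x^(2m)/(2m)! = cos(x) and the odd-k terms are i · Σ (-1)^m x^(2m+1)/(2m+1)! = i·sin(x).
So the two sides agree for every real x for which both sides are defined.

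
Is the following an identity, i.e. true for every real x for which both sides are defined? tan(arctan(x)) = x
Yes, this is an identity.

Claim: tan(arctan(x)) = x.
Reasoning: For every real x, arctan(x) is by definition the angle in (-π/2, π/2) whose tangent equals x. Taking the tangent of that angle returns x.
So the two sides agree for every real x for which both sides are defined.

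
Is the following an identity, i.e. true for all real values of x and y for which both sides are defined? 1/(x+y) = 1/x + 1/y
Claim: 1/(x+y) = 1/x + 1/y.
Test a specific point where both sides are defined: x = 4, y = -3.
LHS = 1/(x+y) ≈ 1.0000
RHS = 1/x + 1/y ≈ -0.0833
Since 1.0000 ≠ -0.0833, the equation fails at this point, so it cannot hold for all real values of x and y for which both sides are defined.
1/x + 1/y = (x+y)/(xy), which is not 1/(x+y).

Conclusion: No, this is NOT an identity.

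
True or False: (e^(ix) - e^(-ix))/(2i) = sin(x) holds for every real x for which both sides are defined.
Claim: (e^(ix) - e^(-ix))/(2i) = sin(x).
Reasoning: By Euler's formula e^(ix) = cos(x) + i·sin(x) and e^(-ix) = cos(x) - i·sin(x). Subtracting cancels the cosine terms: e^(ix) - e^(-ix) = 2i·sin(x); divide by 2i.
So the two sides agree for every real x for which both sides are defined.

Conclusion: True.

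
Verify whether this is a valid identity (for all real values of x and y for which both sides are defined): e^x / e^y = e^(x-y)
Claim: e^x / e^y = e^(x-y).
Reasoning: 1/e^y = e^(-y), so e^x / e^y = e^x · e^(-y) = e^(x + (-y)) = e^(x-y) by the product rule for exponents.
So the two sides agree for all real values of x and y for which both sides are defined.

Conclusion: Yes, this is an identity.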